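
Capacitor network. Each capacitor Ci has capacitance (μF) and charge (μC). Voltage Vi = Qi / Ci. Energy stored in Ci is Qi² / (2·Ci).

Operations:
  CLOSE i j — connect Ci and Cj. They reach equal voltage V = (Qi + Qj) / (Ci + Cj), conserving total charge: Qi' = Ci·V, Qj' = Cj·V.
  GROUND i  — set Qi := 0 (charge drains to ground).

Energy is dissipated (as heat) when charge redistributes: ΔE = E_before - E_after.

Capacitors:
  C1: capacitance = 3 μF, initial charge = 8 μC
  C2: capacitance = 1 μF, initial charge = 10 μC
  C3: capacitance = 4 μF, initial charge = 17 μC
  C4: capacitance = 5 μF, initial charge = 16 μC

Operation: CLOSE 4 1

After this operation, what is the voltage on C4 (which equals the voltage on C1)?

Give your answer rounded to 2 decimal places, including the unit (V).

Answer: 3.00 V

Derivation:
Initial: C1(3μF, Q=8μC, V=2.67V), C2(1μF, Q=10μC, V=10.00V), C3(4μF, Q=17μC, V=4.25V), C4(5μF, Q=16μC, V=3.20V)
Op 1: CLOSE 4-1: Q_total=24.00, C_total=8.00, V=3.00; Q4=15.00, Q1=9.00; dissipated=0.267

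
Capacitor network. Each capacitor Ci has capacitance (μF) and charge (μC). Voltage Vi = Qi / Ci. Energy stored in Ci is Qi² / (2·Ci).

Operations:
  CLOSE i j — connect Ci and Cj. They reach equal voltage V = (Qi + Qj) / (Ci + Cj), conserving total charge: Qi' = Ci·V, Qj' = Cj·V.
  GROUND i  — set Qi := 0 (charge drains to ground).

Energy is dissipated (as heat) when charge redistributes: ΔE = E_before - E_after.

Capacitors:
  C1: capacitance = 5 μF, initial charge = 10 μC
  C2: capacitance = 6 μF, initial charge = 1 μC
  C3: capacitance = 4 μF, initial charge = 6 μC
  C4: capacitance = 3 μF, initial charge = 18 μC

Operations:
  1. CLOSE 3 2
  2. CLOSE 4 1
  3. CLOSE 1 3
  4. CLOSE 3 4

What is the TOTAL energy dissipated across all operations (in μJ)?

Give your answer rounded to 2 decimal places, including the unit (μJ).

Initial: C1(5μF, Q=10μC, V=2.00V), C2(6μF, Q=1μC, V=0.17V), C3(4μF, Q=6μC, V=1.50V), C4(3μF, Q=18μC, V=6.00V)
Op 1: CLOSE 3-2: Q_total=7.00, C_total=10.00, V=0.70; Q3=2.80, Q2=4.20; dissipated=2.133
Op 2: CLOSE 4-1: Q_total=28.00, C_total=8.00, V=3.50; Q4=10.50, Q1=17.50; dissipated=15.000
Op 3: CLOSE 1-3: Q_total=20.30, C_total=9.00, V=2.26; Q1=11.28, Q3=9.02; dissipated=8.711
Op 4: CLOSE 3-4: Q_total=19.52, C_total=7.00, V=2.79; Q3=11.16, Q4=8.37; dissipated=1.327
Total dissipated: 27.172 μJ

Answer: 27.17 μJ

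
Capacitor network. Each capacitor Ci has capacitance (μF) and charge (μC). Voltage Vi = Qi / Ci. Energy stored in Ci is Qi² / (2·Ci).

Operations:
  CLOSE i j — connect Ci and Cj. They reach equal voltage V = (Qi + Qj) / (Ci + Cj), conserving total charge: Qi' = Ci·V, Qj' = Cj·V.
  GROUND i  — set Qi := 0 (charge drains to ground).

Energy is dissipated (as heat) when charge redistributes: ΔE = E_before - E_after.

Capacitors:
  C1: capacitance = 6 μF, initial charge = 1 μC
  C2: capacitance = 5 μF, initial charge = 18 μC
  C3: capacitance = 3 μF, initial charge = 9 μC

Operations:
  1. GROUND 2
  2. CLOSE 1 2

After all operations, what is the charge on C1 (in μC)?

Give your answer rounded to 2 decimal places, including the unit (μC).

Initial: C1(6μF, Q=1μC, V=0.17V), C2(5μF, Q=18μC, V=3.60V), C3(3μF, Q=9μC, V=3.00V)
Op 1: GROUND 2: Q2=0; energy lost=32.400
Op 2: CLOSE 1-2: Q_total=1.00, C_total=11.00, V=0.09; Q1=0.55, Q2=0.45; dissipated=0.038
Final charges: Q1=0.55, Q2=0.45, Q3=9.00

Answer: 0.55 μC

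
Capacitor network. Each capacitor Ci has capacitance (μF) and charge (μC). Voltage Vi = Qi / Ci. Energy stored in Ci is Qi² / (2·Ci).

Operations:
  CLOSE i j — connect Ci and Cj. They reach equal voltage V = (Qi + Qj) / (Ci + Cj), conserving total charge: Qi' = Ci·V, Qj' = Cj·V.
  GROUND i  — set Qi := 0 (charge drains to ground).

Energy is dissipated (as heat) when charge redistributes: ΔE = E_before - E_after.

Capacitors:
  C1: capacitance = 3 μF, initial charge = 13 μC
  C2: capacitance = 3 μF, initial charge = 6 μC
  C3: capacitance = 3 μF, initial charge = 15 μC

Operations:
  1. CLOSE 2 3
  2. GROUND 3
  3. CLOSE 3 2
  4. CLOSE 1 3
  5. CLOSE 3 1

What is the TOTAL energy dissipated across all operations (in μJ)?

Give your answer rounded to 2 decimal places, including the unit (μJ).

Answer: 39.32 μJ

Derivation:
Initial: C1(3μF, Q=13μC, V=4.33V), C2(3μF, Q=6μC, V=2.00V), C3(3μF, Q=15μC, V=5.00V)
Op 1: CLOSE 2-3: Q_total=21.00, C_total=6.00, V=3.50; Q2=10.50, Q3=10.50; dissipated=6.750
Op 2: GROUND 3: Q3=0; energy lost=18.375
Op 3: CLOSE 3-2: Q_total=10.50, C_total=6.00, V=1.75; Q3=5.25, Q2=5.25; dissipated=9.188
Op 4: CLOSE 1-3: Q_total=18.25, C_total=6.00, V=3.04; Q1=9.12, Q3=9.12; dissipated=5.005
Op 5: CLOSE 3-1: Q_total=18.25, C_total=6.00, V=3.04; Q3=9.12, Q1=9.12; dissipated=0.000
Total dissipated: 39.318 μJ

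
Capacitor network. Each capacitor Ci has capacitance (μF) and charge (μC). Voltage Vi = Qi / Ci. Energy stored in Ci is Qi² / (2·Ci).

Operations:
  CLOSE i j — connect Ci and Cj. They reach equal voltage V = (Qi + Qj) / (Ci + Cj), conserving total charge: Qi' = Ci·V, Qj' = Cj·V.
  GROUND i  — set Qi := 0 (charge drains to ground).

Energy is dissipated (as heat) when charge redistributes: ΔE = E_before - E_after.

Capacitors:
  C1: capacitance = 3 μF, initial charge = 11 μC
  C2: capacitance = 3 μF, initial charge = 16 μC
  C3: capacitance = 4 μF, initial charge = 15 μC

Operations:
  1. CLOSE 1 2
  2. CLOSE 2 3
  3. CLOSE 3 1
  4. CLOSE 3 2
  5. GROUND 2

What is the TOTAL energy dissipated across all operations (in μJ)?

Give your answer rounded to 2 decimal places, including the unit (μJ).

Initial: C1(3μF, Q=11μC, V=3.67V), C2(3μF, Q=16μC, V=5.33V), C3(4μF, Q=15μC, V=3.75V)
Op 1: CLOSE 1-2: Q_total=27.00, C_total=6.00, V=4.50; Q1=13.50, Q2=13.50; dissipated=2.083
Op 2: CLOSE 2-3: Q_total=28.50, C_total=7.00, V=4.07; Q2=12.21, Q3=16.29; dissipated=0.482
Op 3: CLOSE 3-1: Q_total=29.79, C_total=7.00, V=4.26; Q3=17.02, Q1=12.77; dissipated=0.157
Op 4: CLOSE 3-2: Q_total=29.23, C_total=7.00, V=4.18; Q3=16.71, Q2=12.53; dissipated=0.029
Op 5: GROUND 2: Q2=0; energy lost=26.163
Total dissipated: 28.915 μJ

Answer: 28.92 μJ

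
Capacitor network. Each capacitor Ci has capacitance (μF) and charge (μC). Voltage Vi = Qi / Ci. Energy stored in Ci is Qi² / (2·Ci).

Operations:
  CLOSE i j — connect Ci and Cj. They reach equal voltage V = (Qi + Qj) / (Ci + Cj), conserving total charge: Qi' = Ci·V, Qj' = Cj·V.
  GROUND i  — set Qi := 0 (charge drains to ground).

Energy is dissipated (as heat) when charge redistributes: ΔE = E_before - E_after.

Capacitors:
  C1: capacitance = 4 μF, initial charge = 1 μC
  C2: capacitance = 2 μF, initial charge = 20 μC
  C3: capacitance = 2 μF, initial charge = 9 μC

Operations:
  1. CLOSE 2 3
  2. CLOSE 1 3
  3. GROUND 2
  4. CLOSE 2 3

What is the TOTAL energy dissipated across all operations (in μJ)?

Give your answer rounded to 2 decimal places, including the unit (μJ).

Initial: C1(4μF, Q=1μC, V=0.25V), C2(2μF, Q=20μC, V=10.00V), C3(2μF, Q=9μC, V=4.50V)
Op 1: CLOSE 2-3: Q_total=29.00, C_total=4.00, V=7.25; Q2=14.50, Q3=14.50; dissipated=15.125
Op 2: CLOSE 1-3: Q_total=15.50, C_total=6.00, V=2.58; Q1=10.33, Q3=5.17; dissipated=32.667
Op 3: GROUND 2: Q2=0; energy lost=52.562
Op 4: CLOSE 2-3: Q_total=5.17, C_total=4.00, V=1.29; Q2=2.58, Q3=2.58; dissipated=3.337
Total dissipated: 103.691 μJ

Answer: 103.69 μJ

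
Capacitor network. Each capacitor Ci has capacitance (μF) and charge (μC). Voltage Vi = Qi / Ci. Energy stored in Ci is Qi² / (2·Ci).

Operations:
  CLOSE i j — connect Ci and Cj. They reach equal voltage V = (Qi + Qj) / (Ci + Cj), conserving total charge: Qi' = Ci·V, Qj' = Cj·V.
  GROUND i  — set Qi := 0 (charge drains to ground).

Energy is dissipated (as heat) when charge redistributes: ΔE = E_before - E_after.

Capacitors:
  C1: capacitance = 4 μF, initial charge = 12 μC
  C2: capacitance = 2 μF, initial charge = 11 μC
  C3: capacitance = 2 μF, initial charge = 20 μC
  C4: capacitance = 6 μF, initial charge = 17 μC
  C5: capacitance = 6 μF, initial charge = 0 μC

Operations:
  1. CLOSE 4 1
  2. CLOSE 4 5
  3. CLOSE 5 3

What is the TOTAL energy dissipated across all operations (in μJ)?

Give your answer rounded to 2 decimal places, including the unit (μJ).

Answer: 67.48 μJ

Derivation:
Initial: C1(4μF, Q=12μC, V=3.00V), C2(2μF, Q=11μC, V=5.50V), C3(2μF, Q=20μC, V=10.00V), C4(6μF, Q=17μC, V=2.83V), C5(6μF, Q=0μC, V=0.00V)
Op 1: CLOSE 4-1: Q_total=29.00, C_total=10.00, V=2.90; Q4=17.40, Q1=11.60; dissipated=0.033
Op 2: CLOSE 4-5: Q_total=17.40, C_total=12.00, V=1.45; Q4=8.70, Q5=8.70; dissipated=12.615
Op 3: CLOSE 5-3: Q_total=28.70, C_total=8.00, V=3.59; Q5=21.52, Q3=7.17; dissipated=54.827
Total dissipated: 67.475 μJ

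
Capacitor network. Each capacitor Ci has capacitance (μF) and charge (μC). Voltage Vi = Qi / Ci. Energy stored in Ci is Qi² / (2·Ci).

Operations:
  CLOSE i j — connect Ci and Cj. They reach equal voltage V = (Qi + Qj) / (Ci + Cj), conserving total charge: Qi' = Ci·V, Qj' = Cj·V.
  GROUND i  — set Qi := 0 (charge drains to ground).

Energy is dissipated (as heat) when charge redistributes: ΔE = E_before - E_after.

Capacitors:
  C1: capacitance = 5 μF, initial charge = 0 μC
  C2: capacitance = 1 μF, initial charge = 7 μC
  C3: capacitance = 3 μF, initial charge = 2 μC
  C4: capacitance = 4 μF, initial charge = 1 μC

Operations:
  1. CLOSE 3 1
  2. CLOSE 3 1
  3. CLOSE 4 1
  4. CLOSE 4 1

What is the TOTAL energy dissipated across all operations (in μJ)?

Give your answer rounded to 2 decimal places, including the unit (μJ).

Initial: C1(5μF, Q=0μC, V=0.00V), C2(1μF, Q=7μC, V=7.00V), C3(3μF, Q=2μC, V=0.67V), C4(4μF, Q=1μC, V=0.25V)
Op 1: CLOSE 3-1: Q_total=2.00, C_total=8.00, V=0.25; Q3=0.75, Q1=1.25; dissipated=0.417
Op 2: CLOSE 3-1: Q_total=2.00, C_total=8.00, V=0.25; Q3=0.75, Q1=1.25; dissipated=0.000
Op 3: CLOSE 4-1: Q_total=2.25, C_total=9.00, V=0.25; Q4=1.00, Q1=1.25; dissipated=0.000
Op 4: CLOSE 4-1: Q_total=2.25, C_total=9.00, V=0.25; Q4=1.00, Q1=1.25; dissipated=0.000
Total dissipated: 0.417 μJ

Answer: 0.42 μJ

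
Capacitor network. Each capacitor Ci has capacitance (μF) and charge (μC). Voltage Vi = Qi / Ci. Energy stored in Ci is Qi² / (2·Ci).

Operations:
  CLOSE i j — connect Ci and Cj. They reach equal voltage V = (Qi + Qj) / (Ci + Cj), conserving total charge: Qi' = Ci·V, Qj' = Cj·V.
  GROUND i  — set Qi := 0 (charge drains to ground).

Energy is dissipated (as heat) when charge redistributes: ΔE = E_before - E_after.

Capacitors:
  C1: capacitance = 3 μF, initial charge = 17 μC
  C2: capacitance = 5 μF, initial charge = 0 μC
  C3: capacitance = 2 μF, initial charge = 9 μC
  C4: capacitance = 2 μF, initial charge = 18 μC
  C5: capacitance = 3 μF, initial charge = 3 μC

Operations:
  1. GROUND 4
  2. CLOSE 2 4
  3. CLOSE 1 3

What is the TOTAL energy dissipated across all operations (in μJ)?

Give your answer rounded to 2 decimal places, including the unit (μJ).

Initial: C1(3μF, Q=17μC, V=5.67V), C2(5μF, Q=0μC, V=0.00V), C3(2μF, Q=9μC, V=4.50V), C4(2μF, Q=18μC, V=9.00V), C5(3μF, Q=3μC, V=1.00V)
Op 1: GROUND 4: Q4=0; energy lost=81.000
Op 2: CLOSE 2-4: Q_total=0.00, C_total=7.00, V=0.00; Q2=0.00, Q4=0.00; dissipated=0.000
Op 3: CLOSE 1-3: Q_total=26.00, C_total=5.00, V=5.20; Q1=15.60, Q3=10.40; dissipated=0.817
Total dissipated: 81.817 μJ

Answer: 81.82 μJ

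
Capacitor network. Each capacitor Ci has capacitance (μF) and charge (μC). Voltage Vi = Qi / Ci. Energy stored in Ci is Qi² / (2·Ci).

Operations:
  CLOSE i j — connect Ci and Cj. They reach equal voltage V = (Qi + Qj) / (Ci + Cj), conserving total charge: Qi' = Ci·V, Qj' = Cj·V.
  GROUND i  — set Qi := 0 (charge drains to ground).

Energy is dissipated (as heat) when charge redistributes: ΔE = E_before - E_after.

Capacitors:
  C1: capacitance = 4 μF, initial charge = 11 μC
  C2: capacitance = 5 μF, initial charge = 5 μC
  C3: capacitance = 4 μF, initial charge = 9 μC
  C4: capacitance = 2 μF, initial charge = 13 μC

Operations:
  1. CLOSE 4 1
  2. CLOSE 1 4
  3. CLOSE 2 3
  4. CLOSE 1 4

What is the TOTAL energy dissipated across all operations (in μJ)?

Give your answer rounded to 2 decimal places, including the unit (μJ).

Initial: C1(4μF, Q=11μC, V=2.75V), C2(5μF, Q=5μC, V=1.00V), C3(4μF, Q=9μC, V=2.25V), C4(2μF, Q=13μC, V=6.50V)
Op 1: CLOSE 4-1: Q_total=24.00, C_total=6.00, V=4.00; Q4=8.00, Q1=16.00; dissipated=9.375
Op 2: CLOSE 1-4: Q_total=24.00, C_total=6.00, V=4.00; Q1=16.00, Q4=8.00; dissipated=0.000
Op 3: CLOSE 2-3: Q_total=14.00, C_total=9.00, V=1.56; Q2=7.78, Q3=6.22; dissipated=1.736
Op 4: CLOSE 1-4: Q_total=24.00, C_total=6.00, V=4.00; Q1=16.00, Q4=8.00; dissipated=0.000
Total dissipated: 11.111 μJ

Answer: 11.11 μJ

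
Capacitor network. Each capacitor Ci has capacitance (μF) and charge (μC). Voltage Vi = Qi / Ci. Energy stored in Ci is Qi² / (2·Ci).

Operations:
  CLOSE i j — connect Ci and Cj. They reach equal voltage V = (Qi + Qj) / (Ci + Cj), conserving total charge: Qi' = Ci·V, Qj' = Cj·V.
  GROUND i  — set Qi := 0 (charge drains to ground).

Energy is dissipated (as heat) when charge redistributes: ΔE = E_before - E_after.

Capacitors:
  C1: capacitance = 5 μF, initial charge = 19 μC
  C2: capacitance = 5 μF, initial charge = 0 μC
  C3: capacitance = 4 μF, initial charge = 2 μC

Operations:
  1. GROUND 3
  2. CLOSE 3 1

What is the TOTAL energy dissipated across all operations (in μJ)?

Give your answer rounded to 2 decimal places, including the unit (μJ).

Answer: 16.54 μJ

Derivation:
Initial: C1(5μF, Q=19μC, V=3.80V), C2(5μF, Q=0μC, V=0.00V), C3(4μF, Q=2μC, V=0.50V)
Op 1: GROUND 3: Q3=0; energy lost=0.500
Op 2: CLOSE 3-1: Q_total=19.00, C_total=9.00, V=2.11; Q3=8.44, Q1=10.56; dissipated=16.044
Total dissipated: 16.544 μJ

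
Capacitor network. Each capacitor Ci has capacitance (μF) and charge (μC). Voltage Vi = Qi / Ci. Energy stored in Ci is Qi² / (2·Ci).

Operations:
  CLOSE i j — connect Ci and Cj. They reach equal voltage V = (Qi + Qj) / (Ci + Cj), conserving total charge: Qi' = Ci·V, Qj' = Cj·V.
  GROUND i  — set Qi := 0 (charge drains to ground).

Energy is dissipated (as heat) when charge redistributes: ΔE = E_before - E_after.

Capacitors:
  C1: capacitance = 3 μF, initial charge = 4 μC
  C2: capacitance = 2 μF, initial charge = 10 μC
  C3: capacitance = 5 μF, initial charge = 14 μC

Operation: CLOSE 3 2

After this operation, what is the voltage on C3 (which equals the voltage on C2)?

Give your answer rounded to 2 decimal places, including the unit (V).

Answer: 3.43 V

Derivation:
Initial: C1(3μF, Q=4μC, V=1.33V), C2(2μF, Q=10μC, V=5.00V), C3(5μF, Q=14μC, V=2.80V)
Op 1: CLOSE 3-2: Q_total=24.00, C_total=7.00, V=3.43; Q3=17.14, Q2=6.86; dissipated=3.457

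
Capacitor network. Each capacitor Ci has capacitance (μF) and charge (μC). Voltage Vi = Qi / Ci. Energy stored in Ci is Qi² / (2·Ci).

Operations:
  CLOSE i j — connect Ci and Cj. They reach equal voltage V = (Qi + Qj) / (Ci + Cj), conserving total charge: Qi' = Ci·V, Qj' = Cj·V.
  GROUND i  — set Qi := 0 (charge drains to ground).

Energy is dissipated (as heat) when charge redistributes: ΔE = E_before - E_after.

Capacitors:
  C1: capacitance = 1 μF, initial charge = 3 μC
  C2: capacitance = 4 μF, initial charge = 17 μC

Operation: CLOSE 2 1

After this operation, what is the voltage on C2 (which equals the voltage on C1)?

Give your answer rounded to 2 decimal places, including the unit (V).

Initial: C1(1μF, Q=3μC, V=3.00V), C2(4μF, Q=17μC, V=4.25V)
Op 1: CLOSE 2-1: Q_total=20.00, C_total=5.00, V=4.00; Q2=16.00, Q1=4.00; dissipated=0.625

Answer: 4.00 V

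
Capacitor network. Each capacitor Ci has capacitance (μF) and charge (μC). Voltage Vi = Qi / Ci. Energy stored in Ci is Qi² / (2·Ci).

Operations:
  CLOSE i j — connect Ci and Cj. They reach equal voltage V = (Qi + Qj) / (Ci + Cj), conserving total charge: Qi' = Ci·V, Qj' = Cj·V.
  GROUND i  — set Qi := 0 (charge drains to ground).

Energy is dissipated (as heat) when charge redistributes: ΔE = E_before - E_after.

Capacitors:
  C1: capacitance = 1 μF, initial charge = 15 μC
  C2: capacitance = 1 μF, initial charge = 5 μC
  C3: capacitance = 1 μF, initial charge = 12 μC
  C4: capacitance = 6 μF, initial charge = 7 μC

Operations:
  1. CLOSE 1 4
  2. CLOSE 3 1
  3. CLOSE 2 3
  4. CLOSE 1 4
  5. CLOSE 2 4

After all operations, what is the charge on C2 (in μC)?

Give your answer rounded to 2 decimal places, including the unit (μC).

Answer: 4.13 μC

Derivation:
Initial: C1(1μF, Q=15μC, V=15.00V), C2(1μF, Q=5μC, V=5.00V), C3(1μF, Q=12μC, V=12.00V), C4(6μF, Q=7μC, V=1.17V)
Op 1: CLOSE 1-4: Q_total=22.00, C_total=7.00, V=3.14; Q1=3.14, Q4=18.86; dissipated=82.012
Op 2: CLOSE 3-1: Q_total=15.14, C_total=2.00, V=7.57; Q3=7.57, Q1=7.57; dissipated=19.612
Op 3: CLOSE 2-3: Q_total=12.57, C_total=2.00, V=6.29; Q2=6.29, Q3=6.29; dissipated=1.653
Op 4: CLOSE 1-4: Q_total=26.43, C_total=7.00, V=3.78; Q1=3.78, Q4=22.65; dissipated=8.405
Op 5: CLOSE 2-4: Q_total=28.94, C_total=7.00, V=4.13; Q2=4.13, Q4=24.80; dissipated=2.700
Final charges: Q1=3.78, Q2=4.13, Q3=6.29, Q4=24.80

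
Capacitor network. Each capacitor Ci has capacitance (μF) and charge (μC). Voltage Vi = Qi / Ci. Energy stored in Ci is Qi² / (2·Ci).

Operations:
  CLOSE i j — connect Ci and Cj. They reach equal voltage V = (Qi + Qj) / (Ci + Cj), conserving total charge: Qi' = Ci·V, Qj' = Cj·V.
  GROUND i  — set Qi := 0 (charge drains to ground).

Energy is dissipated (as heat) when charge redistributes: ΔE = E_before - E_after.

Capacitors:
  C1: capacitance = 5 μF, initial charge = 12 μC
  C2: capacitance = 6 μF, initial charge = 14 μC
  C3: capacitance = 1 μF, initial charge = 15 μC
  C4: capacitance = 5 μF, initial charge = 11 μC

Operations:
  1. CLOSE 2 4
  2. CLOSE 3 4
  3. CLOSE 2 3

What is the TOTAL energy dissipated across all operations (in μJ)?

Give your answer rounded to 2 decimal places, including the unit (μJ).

Initial: C1(5μF, Q=12μC, V=2.40V), C2(6μF, Q=14μC, V=2.33V), C3(1μF, Q=15μC, V=15.00V), C4(5μF, Q=11μC, V=2.20V)
Op 1: CLOSE 2-4: Q_total=25.00, C_total=11.00, V=2.27; Q2=13.64, Q4=11.36; dissipated=0.024
Op 2: CLOSE 3-4: Q_total=26.36, C_total=6.00, V=4.39; Q3=4.39, Q4=21.97; dissipated=67.493
Op 3: CLOSE 2-3: Q_total=18.03, C_total=7.00, V=2.58; Q2=15.45, Q3=2.58; dissipated=1.928
Total dissipated: 69.446 μJ

Answer: 69.45 μJ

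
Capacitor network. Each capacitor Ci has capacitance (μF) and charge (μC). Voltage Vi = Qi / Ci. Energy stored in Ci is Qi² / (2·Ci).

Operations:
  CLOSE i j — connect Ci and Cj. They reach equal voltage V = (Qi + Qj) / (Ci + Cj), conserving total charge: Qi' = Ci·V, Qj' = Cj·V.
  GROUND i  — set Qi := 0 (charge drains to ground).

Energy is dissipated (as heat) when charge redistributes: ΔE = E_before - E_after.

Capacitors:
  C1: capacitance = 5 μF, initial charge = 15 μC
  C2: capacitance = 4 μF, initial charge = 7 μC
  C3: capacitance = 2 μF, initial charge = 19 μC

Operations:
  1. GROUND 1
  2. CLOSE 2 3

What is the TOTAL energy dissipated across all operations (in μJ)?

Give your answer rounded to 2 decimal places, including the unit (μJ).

Initial: C1(5μF, Q=15μC, V=3.00V), C2(4μF, Q=7μC, V=1.75V), C3(2μF, Q=19μC, V=9.50V)
Op 1: GROUND 1: Q1=0; energy lost=22.500
Op 2: CLOSE 2-3: Q_total=26.00, C_total=6.00, V=4.33; Q2=17.33, Q3=8.67; dissipated=40.042
Total dissipated: 62.542 μJ

Answer: 62.54 μJ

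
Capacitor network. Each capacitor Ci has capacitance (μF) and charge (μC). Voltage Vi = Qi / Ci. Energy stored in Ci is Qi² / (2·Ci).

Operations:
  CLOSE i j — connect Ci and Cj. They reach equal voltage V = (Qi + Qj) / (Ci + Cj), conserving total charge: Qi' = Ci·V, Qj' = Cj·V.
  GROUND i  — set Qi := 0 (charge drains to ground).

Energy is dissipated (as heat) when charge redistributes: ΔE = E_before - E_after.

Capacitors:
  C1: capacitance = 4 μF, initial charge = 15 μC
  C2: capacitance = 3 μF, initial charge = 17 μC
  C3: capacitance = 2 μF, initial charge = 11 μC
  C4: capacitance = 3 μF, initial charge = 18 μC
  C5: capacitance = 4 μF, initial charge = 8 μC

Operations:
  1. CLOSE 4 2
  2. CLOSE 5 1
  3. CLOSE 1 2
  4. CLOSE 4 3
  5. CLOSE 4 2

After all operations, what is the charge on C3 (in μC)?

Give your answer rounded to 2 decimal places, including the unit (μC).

Initial: C1(4μF, Q=15μC, V=3.75V), C2(3μF, Q=17μC, V=5.67V), C3(2μF, Q=11μC, V=5.50V), C4(3μF, Q=18μC, V=6.00V), C5(4μF, Q=8μC, V=2.00V)
Op 1: CLOSE 4-2: Q_total=35.00, C_total=6.00, V=5.83; Q4=17.50, Q2=17.50; dissipated=0.083
Op 2: CLOSE 5-1: Q_total=23.00, C_total=8.00, V=2.88; Q5=11.50, Q1=11.50; dissipated=3.062
Op 3: CLOSE 1-2: Q_total=29.00, C_total=7.00, V=4.14; Q1=16.57, Q2=12.43; dissipated=7.501
Op 4: CLOSE 4-3: Q_total=28.50, C_total=5.00, V=5.70; Q4=17.10, Q3=11.40; dissipated=0.067
Op 5: CLOSE 4-2: Q_total=29.53, C_total=6.00, V=4.92; Q4=14.76, Q2=14.76; dissipated=1.819
Final charges: Q1=16.57, Q2=14.76, Q3=11.40, Q4=14.76, Q5=11.50

Answer: 11.40 μC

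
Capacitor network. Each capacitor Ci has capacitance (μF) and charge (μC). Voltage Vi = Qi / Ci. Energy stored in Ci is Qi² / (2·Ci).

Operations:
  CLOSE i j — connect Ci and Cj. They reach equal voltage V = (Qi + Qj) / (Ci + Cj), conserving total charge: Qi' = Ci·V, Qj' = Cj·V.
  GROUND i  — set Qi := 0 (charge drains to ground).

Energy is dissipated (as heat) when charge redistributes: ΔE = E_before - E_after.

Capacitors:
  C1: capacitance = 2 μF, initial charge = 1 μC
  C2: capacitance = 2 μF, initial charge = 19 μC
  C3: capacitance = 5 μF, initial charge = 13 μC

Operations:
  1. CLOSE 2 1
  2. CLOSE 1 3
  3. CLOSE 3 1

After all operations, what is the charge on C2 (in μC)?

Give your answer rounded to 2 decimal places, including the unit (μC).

Initial: C1(2μF, Q=1μC, V=0.50V), C2(2μF, Q=19μC, V=9.50V), C3(5μF, Q=13μC, V=2.60V)
Op 1: CLOSE 2-1: Q_total=20.00, C_total=4.00, V=5.00; Q2=10.00, Q1=10.00; dissipated=40.500
Op 2: CLOSE 1-3: Q_total=23.00, C_total=7.00, V=3.29; Q1=6.57, Q3=16.43; dissipated=4.114
Op 3: CLOSE 3-1: Q_total=23.00, C_total=7.00, V=3.29; Q3=16.43, Q1=6.57; dissipated=0.000
Final charges: Q1=6.57, Q2=10.00, Q3=16.43

Answer: 10.00 μC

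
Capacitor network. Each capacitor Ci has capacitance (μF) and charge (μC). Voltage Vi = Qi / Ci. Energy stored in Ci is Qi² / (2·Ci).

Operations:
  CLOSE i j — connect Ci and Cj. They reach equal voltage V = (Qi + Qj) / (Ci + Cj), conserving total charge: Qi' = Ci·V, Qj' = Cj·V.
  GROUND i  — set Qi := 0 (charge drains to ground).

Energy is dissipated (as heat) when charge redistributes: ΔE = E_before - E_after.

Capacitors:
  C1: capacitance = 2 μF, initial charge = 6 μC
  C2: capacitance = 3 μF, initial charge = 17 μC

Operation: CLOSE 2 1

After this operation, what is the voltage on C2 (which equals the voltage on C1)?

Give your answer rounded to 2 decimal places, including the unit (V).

Answer: 4.60 V

Derivation:
Initial: C1(2μF, Q=6μC, V=3.00V), C2(3μF, Q=17μC, V=5.67V)
Op 1: CLOSE 2-1: Q_total=23.00, C_total=5.00, V=4.60; Q2=13.80, Q1=9.20; dissipated=4.267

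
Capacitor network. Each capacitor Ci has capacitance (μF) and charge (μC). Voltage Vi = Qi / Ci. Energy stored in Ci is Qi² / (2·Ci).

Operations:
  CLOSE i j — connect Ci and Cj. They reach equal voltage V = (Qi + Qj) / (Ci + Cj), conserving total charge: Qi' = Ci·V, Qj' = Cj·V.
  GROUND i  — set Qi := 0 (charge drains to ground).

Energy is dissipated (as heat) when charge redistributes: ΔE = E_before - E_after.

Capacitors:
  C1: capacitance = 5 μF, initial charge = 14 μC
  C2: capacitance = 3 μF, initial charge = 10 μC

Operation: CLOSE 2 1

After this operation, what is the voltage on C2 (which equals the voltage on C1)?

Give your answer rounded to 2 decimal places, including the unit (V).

Answer: 3.00 V

Derivation:
Initial: C1(5μF, Q=14μC, V=2.80V), C2(3μF, Q=10μC, V=3.33V)
Op 1: CLOSE 2-1: Q_total=24.00, C_total=8.00, V=3.00; Q2=9.00, Q1=15.00; dissipated=0.267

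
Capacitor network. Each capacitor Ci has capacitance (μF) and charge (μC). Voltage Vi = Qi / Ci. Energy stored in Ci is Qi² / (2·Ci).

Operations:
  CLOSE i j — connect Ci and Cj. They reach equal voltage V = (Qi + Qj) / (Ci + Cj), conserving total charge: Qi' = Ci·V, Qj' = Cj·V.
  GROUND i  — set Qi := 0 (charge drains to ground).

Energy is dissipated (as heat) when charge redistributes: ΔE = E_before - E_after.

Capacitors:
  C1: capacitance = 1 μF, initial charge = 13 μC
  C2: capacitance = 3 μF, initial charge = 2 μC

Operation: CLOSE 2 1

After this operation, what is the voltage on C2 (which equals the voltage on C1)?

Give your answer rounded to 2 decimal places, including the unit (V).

Initial: C1(1μF, Q=13μC, V=13.00V), C2(3μF, Q=2μC, V=0.67V)
Op 1: CLOSE 2-1: Q_total=15.00, C_total=4.00, V=3.75; Q2=11.25, Q1=3.75; dissipated=57.042

Answer: 3.75 V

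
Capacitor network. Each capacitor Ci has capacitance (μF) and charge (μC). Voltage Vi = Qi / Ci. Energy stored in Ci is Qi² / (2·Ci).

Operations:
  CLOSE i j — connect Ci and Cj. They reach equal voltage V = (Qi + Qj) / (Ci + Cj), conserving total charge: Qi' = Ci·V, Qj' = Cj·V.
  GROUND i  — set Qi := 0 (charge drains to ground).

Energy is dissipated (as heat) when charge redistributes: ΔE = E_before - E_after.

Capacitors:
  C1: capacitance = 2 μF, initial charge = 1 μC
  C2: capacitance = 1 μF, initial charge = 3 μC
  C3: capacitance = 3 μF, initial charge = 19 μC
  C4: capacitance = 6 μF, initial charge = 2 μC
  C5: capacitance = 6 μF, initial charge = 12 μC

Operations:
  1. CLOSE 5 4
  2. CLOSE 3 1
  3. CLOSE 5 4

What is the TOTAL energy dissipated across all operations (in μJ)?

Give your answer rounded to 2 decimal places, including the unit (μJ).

Answer: 24.58 μJ

Derivation:
Initial: C1(2μF, Q=1μC, V=0.50V), C2(1μF, Q=3μC, V=3.00V), C3(3μF, Q=19μC, V=6.33V), C4(6μF, Q=2μC, V=0.33V), C5(6μF, Q=12μC, V=2.00V)
Op 1: CLOSE 5-4: Q_total=14.00, C_total=12.00, V=1.17; Q5=7.00, Q4=7.00; dissipated=4.167
Op 2: CLOSE 3-1: Q_total=20.00, C_total=5.00, V=4.00; Q3=12.00, Q1=8.00; dissipated=20.417
Op 3: CLOSE 5-4: Q_total=14.00, C_total=12.00, V=1.17; Q5=7.00, Q4=7.00; dissipated=0.000
Total dissipated: 24.583 μJ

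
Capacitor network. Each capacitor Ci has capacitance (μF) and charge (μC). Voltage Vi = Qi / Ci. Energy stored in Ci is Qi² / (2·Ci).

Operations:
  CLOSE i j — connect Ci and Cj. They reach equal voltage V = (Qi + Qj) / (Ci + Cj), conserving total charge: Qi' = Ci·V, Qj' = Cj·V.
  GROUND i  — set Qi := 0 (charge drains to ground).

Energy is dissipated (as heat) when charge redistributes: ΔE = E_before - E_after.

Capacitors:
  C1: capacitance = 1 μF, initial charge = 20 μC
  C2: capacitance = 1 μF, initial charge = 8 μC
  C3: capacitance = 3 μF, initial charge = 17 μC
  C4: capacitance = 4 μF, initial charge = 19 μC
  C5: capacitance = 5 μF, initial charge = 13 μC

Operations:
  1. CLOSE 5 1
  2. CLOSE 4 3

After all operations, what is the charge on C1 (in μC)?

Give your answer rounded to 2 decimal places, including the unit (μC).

Answer: 5.50 μC

Derivation:
Initial: C1(1μF, Q=20μC, V=20.00V), C2(1μF, Q=8μC, V=8.00V), C3(3μF, Q=17μC, V=5.67V), C4(4μF, Q=19μC, V=4.75V), C5(5μF, Q=13μC, V=2.60V)
Op 1: CLOSE 5-1: Q_total=33.00, C_total=6.00, V=5.50; Q5=27.50, Q1=5.50; dissipated=126.150
Op 2: CLOSE 4-3: Q_total=36.00, C_total=7.00, V=5.14; Q4=20.57, Q3=15.43; dissipated=0.720
Final charges: Q1=5.50, Q2=8.00, Q3=15.43, Q4=20.57, Q5=27.50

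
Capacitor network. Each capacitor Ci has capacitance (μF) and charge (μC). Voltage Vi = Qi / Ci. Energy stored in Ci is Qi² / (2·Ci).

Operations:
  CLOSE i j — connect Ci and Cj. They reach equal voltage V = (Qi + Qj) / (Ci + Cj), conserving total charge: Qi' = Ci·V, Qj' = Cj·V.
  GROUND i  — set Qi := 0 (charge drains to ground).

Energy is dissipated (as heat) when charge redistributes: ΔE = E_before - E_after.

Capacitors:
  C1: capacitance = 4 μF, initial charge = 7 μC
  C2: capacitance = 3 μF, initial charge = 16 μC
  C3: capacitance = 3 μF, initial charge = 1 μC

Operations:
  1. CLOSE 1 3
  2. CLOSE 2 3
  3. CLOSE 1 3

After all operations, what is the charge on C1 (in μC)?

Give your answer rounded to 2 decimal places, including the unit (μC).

Initial: C1(4μF, Q=7μC, V=1.75V), C2(3μF, Q=16μC, V=5.33V), C3(3μF, Q=1μC, V=0.33V)
Op 1: CLOSE 1-3: Q_total=8.00, C_total=7.00, V=1.14; Q1=4.57, Q3=3.43; dissipated=1.720
Op 2: CLOSE 2-3: Q_total=19.43, C_total=6.00, V=3.24; Q2=9.71, Q3=9.71; dissipated=13.170
Op 3: CLOSE 1-3: Q_total=14.29, C_total=7.00, V=2.04; Q1=8.16, Q3=6.12; dissipated=3.763
Final charges: Q1=8.16, Q2=9.71, Q3=6.12

Answer: 8.16 μC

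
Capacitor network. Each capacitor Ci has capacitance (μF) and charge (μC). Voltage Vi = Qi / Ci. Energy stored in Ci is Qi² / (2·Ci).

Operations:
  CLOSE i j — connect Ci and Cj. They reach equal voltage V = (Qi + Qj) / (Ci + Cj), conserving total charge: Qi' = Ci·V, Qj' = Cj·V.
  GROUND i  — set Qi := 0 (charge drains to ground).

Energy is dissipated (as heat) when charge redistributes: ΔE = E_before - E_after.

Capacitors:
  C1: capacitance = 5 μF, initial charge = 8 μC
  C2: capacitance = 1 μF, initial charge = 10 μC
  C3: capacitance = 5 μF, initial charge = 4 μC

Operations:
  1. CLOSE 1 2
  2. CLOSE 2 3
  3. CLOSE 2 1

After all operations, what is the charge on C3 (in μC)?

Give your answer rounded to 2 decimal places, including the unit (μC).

Initial: C1(5μF, Q=8μC, V=1.60V), C2(1μF, Q=10μC, V=10.00V), C3(5μF, Q=4μC, V=0.80V)
Op 1: CLOSE 1-2: Q_total=18.00, C_total=6.00, V=3.00; Q1=15.00, Q2=3.00; dissipated=29.400
Op 2: CLOSE 2-3: Q_total=7.00, C_total=6.00, V=1.17; Q2=1.17, Q3=5.83; dissipated=2.017
Op 3: CLOSE 2-1: Q_total=16.17, C_total=6.00, V=2.69; Q2=2.69, Q1=13.47; dissipated=1.400
Final charges: Q1=13.47, Q2=2.69, Q3=5.83

Answer: 5.83 μC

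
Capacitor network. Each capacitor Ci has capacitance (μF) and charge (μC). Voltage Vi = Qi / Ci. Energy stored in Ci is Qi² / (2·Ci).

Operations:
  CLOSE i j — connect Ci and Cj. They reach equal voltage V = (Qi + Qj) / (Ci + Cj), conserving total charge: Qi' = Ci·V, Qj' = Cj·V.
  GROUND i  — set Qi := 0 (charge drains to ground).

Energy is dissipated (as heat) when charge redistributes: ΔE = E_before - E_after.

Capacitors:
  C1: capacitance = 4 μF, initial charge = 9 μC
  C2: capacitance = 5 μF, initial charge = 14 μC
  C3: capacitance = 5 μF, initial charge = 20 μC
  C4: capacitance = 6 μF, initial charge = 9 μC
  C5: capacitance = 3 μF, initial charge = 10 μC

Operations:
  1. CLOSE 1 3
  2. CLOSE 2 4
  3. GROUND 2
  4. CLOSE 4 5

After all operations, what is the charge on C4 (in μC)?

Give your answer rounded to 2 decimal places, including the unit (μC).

Initial: C1(4μF, Q=9μC, V=2.25V), C2(5μF, Q=14μC, V=2.80V), C3(5μF, Q=20μC, V=4.00V), C4(6μF, Q=9μC, V=1.50V), C5(3μF, Q=10μC, V=3.33V)
Op 1: CLOSE 1-3: Q_total=29.00, C_total=9.00, V=3.22; Q1=12.89, Q3=16.11; dissipated=3.403
Op 2: CLOSE 2-4: Q_total=23.00, C_total=11.00, V=2.09; Q2=10.45, Q4=12.55; dissipated=2.305
Op 3: GROUND 2: Q2=0; energy lost=10.930
Op 4: CLOSE 4-5: Q_total=22.55, C_total=9.00, V=2.51; Q4=15.03, Q5=7.52; dissipated=1.544
Final charges: Q1=12.89, Q2=0.00, Q3=16.11, Q4=15.03, Q5=7.52

Answer: 15.03 μC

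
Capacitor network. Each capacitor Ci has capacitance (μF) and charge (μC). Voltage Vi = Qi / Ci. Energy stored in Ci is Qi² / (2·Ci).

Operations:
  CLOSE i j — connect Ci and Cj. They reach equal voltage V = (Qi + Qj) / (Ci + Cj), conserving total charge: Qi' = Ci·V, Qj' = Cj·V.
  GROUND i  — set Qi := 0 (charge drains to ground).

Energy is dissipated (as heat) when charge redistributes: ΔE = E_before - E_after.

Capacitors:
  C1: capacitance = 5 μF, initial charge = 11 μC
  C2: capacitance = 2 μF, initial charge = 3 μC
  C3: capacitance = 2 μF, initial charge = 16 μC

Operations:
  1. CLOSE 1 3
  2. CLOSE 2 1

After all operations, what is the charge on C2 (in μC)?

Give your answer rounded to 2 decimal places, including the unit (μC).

Answer: 6.37 μC

Derivation:
Initial: C1(5μF, Q=11μC, V=2.20V), C2(2μF, Q=3μC, V=1.50V), C3(2μF, Q=16μC, V=8.00V)
Op 1: CLOSE 1-3: Q_total=27.00, C_total=7.00, V=3.86; Q1=19.29, Q3=7.71; dissipated=24.029
Op 2: CLOSE 2-1: Q_total=22.29, C_total=7.00, V=3.18; Q2=6.37, Q1=15.92; dissipated=3.969
Final charges: Q1=15.92, Q2=6.37, Q3=7.71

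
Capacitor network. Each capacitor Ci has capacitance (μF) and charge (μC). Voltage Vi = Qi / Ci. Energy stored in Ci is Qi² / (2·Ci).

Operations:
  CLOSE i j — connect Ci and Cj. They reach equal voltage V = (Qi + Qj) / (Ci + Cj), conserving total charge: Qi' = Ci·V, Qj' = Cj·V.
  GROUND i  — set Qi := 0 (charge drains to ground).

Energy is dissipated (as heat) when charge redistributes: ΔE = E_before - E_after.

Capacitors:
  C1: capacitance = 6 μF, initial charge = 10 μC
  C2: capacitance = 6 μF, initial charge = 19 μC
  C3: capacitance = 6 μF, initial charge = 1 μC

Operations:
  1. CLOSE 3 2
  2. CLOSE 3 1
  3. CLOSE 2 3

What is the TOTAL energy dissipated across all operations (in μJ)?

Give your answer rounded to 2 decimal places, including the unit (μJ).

Answer: 13.50 μJ

Derivation:
Initial: C1(6μF, Q=10μC, V=1.67V), C2(6μF, Q=19μC, V=3.17V), C3(6μF, Q=1μC, V=0.17V)
Op 1: CLOSE 3-2: Q_total=20.00, C_total=12.00, V=1.67; Q3=10.00, Q2=10.00; dissipated=13.500
Op 2: CLOSE 3-1: Q_total=20.00, C_total=12.00, V=1.67; Q3=10.00, Q1=10.00; dissipated=0.000
Op 3: CLOSE 2-3: Q_total=20.00, C_total=12.00, V=1.67; Q2=10.00, Q3=10.00; dissipated=0.000
Total dissipated: 13.500 μJ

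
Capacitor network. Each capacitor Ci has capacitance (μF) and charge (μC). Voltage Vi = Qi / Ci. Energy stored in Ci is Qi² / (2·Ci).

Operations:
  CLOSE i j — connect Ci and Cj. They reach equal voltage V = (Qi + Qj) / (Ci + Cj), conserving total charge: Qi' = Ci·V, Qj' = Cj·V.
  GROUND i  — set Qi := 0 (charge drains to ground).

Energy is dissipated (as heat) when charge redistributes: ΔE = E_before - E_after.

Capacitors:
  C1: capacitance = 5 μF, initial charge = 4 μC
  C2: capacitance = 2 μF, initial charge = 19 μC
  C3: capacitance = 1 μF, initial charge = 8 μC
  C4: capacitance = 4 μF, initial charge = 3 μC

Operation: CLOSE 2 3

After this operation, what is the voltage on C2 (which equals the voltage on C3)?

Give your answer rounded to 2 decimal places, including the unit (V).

Answer: 9.00 V

Derivation:
Initial: C1(5μF, Q=4μC, V=0.80V), C2(2μF, Q=19μC, V=9.50V), C3(1μF, Q=8μC, V=8.00V), C4(4μF, Q=3μC, V=0.75V)
Op 1: CLOSE 2-3: Q_total=27.00, C_total=3.00, V=9.00; Q2=18.00, Q3=9.00; dissipated=0.750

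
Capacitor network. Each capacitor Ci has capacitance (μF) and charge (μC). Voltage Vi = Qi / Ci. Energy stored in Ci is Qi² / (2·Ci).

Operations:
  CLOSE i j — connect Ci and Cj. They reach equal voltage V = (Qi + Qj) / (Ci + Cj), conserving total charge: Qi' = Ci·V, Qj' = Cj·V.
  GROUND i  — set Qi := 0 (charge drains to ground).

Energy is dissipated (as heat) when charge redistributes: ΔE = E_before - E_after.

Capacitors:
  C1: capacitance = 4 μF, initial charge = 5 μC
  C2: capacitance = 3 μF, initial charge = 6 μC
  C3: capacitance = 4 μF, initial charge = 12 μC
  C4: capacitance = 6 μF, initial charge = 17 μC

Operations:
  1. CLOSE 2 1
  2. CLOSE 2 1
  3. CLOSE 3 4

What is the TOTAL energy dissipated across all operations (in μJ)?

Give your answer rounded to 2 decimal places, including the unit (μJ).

Initial: C1(4μF, Q=5μC, V=1.25V), C2(3μF, Q=6μC, V=2.00V), C3(4μF, Q=12μC, V=3.00V), C4(6μF, Q=17μC, V=2.83V)
Op 1: CLOSE 2-1: Q_total=11.00, C_total=7.00, V=1.57; Q2=4.71, Q1=6.29; dissipated=0.482
Op 2: CLOSE 2-1: Q_total=11.00, C_total=7.00, V=1.57; Q2=4.71, Q1=6.29; dissipated=0.000
Op 3: CLOSE 3-4: Q_total=29.00, C_total=10.00, V=2.90; Q3=11.60, Q4=17.40; dissipated=0.033
Total dissipated: 0.515 μJ

Answer: 0.52 μJ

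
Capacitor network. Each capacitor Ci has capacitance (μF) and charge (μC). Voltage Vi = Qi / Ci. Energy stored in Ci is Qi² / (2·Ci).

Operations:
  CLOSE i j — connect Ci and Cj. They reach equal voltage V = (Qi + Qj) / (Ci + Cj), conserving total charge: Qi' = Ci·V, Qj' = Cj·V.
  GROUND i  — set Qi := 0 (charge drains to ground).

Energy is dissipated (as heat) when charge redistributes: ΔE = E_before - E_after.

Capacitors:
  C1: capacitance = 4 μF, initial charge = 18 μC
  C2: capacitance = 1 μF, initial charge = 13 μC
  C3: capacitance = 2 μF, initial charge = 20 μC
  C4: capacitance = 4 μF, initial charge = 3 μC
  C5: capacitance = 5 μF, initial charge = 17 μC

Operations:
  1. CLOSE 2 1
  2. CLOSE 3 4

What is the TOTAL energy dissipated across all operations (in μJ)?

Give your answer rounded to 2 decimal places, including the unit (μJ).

Answer: 85.94 μJ

Derivation:
Initial: C1(4μF, Q=18μC, V=4.50V), C2(1μF, Q=13μC, V=13.00V), C3(2μF, Q=20μC, V=10.00V), C4(4μF, Q=3μC, V=0.75V), C5(5μF, Q=17μC, V=3.40V)
Op 1: CLOSE 2-1: Q_total=31.00, C_total=5.00, V=6.20; Q2=6.20, Q1=24.80; dissipated=28.900
Op 2: CLOSE 3-4: Q_total=23.00, C_total=6.00, V=3.83; Q3=7.67, Q4=15.33; dissipated=57.042
Total dissipated: 85.942 μJ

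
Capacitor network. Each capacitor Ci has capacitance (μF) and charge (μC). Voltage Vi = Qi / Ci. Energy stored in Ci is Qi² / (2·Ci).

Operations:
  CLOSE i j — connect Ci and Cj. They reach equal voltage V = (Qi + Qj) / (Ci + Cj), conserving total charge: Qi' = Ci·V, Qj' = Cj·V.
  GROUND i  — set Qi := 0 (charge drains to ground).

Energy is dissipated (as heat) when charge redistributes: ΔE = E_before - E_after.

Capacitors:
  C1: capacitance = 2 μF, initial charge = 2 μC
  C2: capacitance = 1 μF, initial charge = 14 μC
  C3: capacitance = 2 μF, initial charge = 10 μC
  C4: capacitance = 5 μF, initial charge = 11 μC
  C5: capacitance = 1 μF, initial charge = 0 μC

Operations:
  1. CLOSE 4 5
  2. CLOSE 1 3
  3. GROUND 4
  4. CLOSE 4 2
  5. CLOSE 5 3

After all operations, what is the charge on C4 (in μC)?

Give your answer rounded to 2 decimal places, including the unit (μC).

Initial: C1(2μF, Q=2μC, V=1.00V), C2(1μF, Q=14μC, V=14.00V), C3(2μF, Q=10μC, V=5.00V), C4(5μF, Q=11μC, V=2.20V), C5(1μF, Q=0μC, V=0.00V)
Op 1: CLOSE 4-5: Q_total=11.00, C_total=6.00, V=1.83; Q4=9.17, Q5=1.83; dissipated=2.017
Op 2: CLOSE 1-3: Q_total=12.00, C_total=4.00, V=3.00; Q1=6.00, Q3=6.00; dissipated=8.000
Op 3: GROUND 4: Q4=0; energy lost=8.403
Op 4: CLOSE 4-2: Q_total=14.00, C_total=6.00, V=2.33; Q4=11.67, Q2=2.33; dissipated=81.667
Op 5: CLOSE 5-3: Q_total=7.83, C_total=3.00, V=2.61; Q5=2.61, Q3=5.22; dissipated=0.454
Final charges: Q1=6.00, Q2=2.33, Q3=5.22, Q4=11.67, Q5=2.61

Answer: 11.67 μC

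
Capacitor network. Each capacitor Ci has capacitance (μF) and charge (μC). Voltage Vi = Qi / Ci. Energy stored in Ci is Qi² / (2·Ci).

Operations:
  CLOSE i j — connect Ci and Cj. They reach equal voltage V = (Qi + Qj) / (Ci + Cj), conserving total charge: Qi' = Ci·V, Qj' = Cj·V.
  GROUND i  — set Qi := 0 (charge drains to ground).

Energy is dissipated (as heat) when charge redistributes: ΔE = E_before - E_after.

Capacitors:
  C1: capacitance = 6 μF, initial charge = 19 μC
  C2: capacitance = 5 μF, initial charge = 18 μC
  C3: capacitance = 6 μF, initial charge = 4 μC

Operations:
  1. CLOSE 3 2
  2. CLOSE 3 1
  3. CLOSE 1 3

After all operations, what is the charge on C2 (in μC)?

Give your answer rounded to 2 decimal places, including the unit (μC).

Initial: C1(6μF, Q=19μC, V=3.17V), C2(5μF, Q=18μC, V=3.60V), C3(6μF, Q=4μC, V=0.67V)
Op 1: CLOSE 3-2: Q_total=22.00, C_total=11.00, V=2.00; Q3=12.00, Q2=10.00; dissipated=11.733
Op 2: CLOSE 3-1: Q_total=31.00, C_total=12.00, V=2.58; Q3=15.50, Q1=15.50; dissipated=2.042
Op 3: CLOSE 1-3: Q_total=31.00, C_total=12.00, V=2.58; Q1=15.50, Q3=15.50; dissipated=0.000
Final charges: Q1=15.50, Q2=10.00, Q3=15.50

Answer: 10.00 μC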